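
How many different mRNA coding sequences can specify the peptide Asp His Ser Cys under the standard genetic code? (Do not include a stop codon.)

Asp: 2 codons.
His: 2 codons.
Ser: 6 codons.
Cys: 2 codons.
2 × 2 × 6 × 2 = 48.

48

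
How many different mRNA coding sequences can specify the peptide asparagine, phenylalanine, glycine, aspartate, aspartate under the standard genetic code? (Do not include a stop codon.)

Asn: 2 codons.
Phe: 2 codons.
Gly: 4 codons.
Asp: 2 codons.
Asp: 2 codons.
2 × 2 × 4 × 2 × 2 = 64.

64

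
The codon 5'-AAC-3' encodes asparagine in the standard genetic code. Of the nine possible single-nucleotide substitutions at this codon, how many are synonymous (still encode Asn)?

Position 1: none → 0 synonymous.
Position 2: none → 0 synonymous.
Position 3: AAT → 1 synonymous.
Total: 0 + 0 + 1 = 1.

1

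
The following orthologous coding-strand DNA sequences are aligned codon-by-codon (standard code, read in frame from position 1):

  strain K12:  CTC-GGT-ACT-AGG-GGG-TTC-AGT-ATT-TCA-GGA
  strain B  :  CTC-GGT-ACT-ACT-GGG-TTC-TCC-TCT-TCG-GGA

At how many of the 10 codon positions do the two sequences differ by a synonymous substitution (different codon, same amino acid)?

2

Codon 1: CTC Leu / CTC Leu — identical.
Codon 2: GGT Gly / GGT Gly — identical.
Codon 3: ACT Thr / ACT Thr — identical.
Codon 4: AGG Arg / ACT Thr — nonsynonymous.
Codon 5: GGG Gly / GGG Gly — identical.
Codon 6: TTC Phe / TTC Phe — identical.
Codon 7: AGT Ser / TCC Ser — synonymous.
Codon 8: ATT Ile / TCT Ser — nonsynonymous.
Codon 9: TCA Ser / TCG Ser — synonymous.
Codon 10: GGA Gly / GGA Gly — identical.
Synonymous differences: 2.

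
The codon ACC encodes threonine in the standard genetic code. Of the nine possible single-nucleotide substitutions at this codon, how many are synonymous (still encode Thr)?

Position 1: none → 0 synonymous.
Position 2: none → 0 synonymous.
Position 3: ACU, ACA, ACG → 3 synonymous.
Total: 0 + 0 + 3 = 3.

3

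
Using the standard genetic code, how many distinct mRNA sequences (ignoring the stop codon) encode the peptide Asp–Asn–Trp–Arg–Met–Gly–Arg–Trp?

576

Asp: 2 codons.
Asn: 2 codons.
Trp: 1 codon.
Arg: 6 codons.
Met: 1 codon.
Gly: 4 codons.
Arg: 6 codons.
Trp: 1 codon.
2 × 2 × 1 × 6 × 1 × 4 × 6 × 1 = 576.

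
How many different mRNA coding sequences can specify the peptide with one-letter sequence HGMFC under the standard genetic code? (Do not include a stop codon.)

His: 2 codons.
Gly: 4 codons.
Met: 1 codon.
Phe: 2 codons.
Cys: 2 codons.
2 × 4 × 1 × 2 × 2 = 32.

32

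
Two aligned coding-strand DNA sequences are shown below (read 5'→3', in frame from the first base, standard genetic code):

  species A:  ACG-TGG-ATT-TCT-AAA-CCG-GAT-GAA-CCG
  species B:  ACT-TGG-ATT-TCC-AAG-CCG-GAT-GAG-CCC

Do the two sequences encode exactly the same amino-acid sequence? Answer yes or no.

Codon 1: ACG Thr / ACT Thr — synonymous.
Codon 2: TGG Trp / TGG Trp — identical.
Codon 3: ATT Ile / ATT Ile — identical.
Codon 4: TCT Ser / TCC Ser — synonymous.
Codon 5: AAA Lys / AAG Lys — synonymous.
Codon 6: CCG Pro / CCG Pro — identical.
Codon 7: GAT Asp / GAT Asp — identical.
Codon 8: GAA Glu / GAG Glu — synonymous.
Codon 9: CCG Pro / CCC Pro — synonymous.
Nonsynonymous differences: 0 → same protein.

yes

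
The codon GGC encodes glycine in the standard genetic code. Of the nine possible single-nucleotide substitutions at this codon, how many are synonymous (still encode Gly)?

3

Position 1: none → 0 synonymous.
Position 2: none → 0 synonymous.
Position 3: GGT, GGA, GGG → 3 synonymous.
Total: 0 + 0 + 3 = 3.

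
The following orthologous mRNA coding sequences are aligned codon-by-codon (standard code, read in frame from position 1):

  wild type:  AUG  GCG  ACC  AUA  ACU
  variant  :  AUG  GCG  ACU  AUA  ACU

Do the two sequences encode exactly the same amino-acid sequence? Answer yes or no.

Codon 1: AUG Met / AUG Met — identical.
Codon 2: GCG Ala / GCG Ala — identical.
Codon 3: ACC Thr / ACU Thr — synonymous.
Codon 4: AUA Ile / AUA Ile — identical.
Codon 5: ACU Thr / ACU Thr — identical.
Nonsynonymous differences: 0 → same protein.

yes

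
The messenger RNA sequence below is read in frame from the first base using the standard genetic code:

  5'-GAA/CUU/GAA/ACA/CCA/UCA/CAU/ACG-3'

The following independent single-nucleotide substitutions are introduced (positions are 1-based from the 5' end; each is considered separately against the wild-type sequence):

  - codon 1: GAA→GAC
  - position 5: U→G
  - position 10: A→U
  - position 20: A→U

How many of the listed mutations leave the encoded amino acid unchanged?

0

Codon 1: GAA (Glu) → GAC (Asp) — missense.
Codon 2: CUU (Leu) → CGU (Arg) — missense.
Codon 4: ACA (Thr) → UCA (Ser) — missense.
Codon 7: CAU (His) → CUU (Leu) — missense.
Synonymous: 0 of 4.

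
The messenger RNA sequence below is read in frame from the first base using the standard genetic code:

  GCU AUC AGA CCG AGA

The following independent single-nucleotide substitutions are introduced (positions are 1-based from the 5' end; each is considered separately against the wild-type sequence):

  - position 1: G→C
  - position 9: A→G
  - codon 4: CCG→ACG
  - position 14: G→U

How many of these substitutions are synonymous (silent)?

Codon 1: GCU (Ala) → CCU (Pro) — missense.
Codon 3: AGA (Arg) → AGG (Arg) — synonymous.
Codon 4: CCG (Pro) → ACG (Thr) — missense.
Codon 5: AGA (Arg) → AUA (Ile) — missense.
Synonymous: 1 of 4.

1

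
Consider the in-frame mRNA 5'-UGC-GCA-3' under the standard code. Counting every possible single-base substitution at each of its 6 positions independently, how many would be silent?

4

Codon 1 (UGC, Cys): 1 synonymous substitution.
Codon 2 (GCA, Ala): 3 synonymous substitutions.
Total: 1 + 3 = 4.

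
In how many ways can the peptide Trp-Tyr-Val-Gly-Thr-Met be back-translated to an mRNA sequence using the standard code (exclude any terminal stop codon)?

128

Trp: 1 codon.
Tyr: 2 codons.
Val: 4 codons.
Gly: 4 codons.
Thr: 4 codons.
Met: 1 codon.
1 × 2 × 4 × 4 × 4 × 1 = 128.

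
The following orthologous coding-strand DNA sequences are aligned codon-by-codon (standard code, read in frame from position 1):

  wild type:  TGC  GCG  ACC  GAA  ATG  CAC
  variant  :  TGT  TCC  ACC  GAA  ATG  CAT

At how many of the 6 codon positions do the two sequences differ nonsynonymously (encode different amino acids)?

1

Codon 1: TGC Cys / TGT Cys — synonymous.
Codon 2: GCG Ala / TCC Ser — nonsynonymous.
Codon 3: ACC Thr / ACC Thr — identical.
Codon 4: GAA Glu / GAA Glu — identical.
Codon 5: ATG Met / ATG Met — identical.
Codon 6: CAC His / CAT His — synonymous.
Nonsynonymous differences: 1.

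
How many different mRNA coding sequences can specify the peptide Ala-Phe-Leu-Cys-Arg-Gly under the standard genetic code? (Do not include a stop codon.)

Ala: 4 codons.
Phe: 2 codons.
Leu: 6 codons.
Cys: 2 codons.
Arg: 6 codons.
Gly: 4 codons.
4 × 2 × 6 × 2 × 6 × 4 = 2304.

2304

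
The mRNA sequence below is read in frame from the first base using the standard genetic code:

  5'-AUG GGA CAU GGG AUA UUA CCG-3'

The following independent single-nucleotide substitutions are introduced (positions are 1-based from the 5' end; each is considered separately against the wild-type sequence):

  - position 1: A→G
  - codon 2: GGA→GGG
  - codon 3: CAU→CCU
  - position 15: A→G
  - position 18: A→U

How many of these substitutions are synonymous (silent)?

Codon 1: AUG (Met) → GUG (Val) — missense.
Codon 2: GGA (Gly) → GGG (Gly) — synonymous.
Codon 3: CAU (His) → CCU (Pro) — missense.
Codon 5: AUA (Ile) → AUG (Met) — missense.
Codon 6: UUA (Leu) → UUU (Phe) — missense.
Synonymous: 1 of 5.

1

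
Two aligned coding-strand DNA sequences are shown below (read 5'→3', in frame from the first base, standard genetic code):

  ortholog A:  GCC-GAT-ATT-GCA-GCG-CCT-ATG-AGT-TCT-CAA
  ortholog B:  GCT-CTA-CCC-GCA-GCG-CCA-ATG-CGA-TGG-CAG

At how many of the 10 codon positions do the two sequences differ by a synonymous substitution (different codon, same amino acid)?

3

Codon 1: GCC Ala / GCT Ala — synonymous.
Codon 2: GAT Asp / CTA Leu — nonsynonymous.
Codon 3: ATT Ile / CCC Pro — nonsynonymous.
Codon 4: GCA Ala / GCA Ala — identical.
Codon 5: GCG Ala / GCG Ala — identical.
Codon 6: CCT Pro / CCA Pro — synonymous.
Codon 7: ATG Met / ATG Met — identical.
Codon 8: AGT Ser / CGA Arg — nonsynonymous.
Codon 9: TCT Ser / TGG Trp — nonsynonymous.
Codon 10: CAA Gln / CAG Gln — synonymous.
Synonymous differences: 3.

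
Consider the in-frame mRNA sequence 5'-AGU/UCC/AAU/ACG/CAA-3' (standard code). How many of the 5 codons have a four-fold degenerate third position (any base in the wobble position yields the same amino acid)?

2

Codon 1 AGU (Ser): third position 2-fold.
Codon 2 UCC (Ser): third position 4-fold.
Codon 3 AAU (Asn): third position 2-fold.
Codon 4 ACG (Thr): third position 4-fold.
Codon 5 CAA (Gln): third position 2-fold.
Four-fold degenerate third positions: 2.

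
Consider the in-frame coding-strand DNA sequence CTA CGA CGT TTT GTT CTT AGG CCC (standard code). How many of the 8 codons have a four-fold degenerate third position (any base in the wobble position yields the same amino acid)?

Codon 1 CTA (Leu): third position 4-fold.
Codon 2 CGA (Arg): third position 4-fold.
Codon 3 CGT (Arg): third position 4-fold.
Codon 4 TTT (Phe): third position 2-fold.
Codon 5 GTT (Val): third position 4-fold.
Codon 6 CTT (Leu): third position 4-fold.
Codon 7 AGG (Arg): third position 2-fold.
Codon 8 CCC (Pro): third position 4-fold.
Four-fold degenerate third positions: 6.

6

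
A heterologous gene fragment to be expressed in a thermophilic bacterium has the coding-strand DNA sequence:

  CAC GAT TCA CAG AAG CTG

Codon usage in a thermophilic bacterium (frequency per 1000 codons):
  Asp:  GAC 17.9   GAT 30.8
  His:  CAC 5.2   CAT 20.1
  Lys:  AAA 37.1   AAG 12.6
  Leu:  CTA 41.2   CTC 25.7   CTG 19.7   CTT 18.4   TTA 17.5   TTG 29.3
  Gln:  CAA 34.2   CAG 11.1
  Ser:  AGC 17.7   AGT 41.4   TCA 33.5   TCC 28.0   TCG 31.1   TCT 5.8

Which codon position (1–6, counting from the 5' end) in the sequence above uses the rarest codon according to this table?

1

Codon 1 CAC (His): 5.2 per 1000.
Codon 2 GAT (Asp): 30.8 per 1000.
Codon 3 TCA (Ser): 33.5 per 1000.
Codon 4 CAG (Gln): 11.1 per 1000.
Codon 5 AAG (Lys): 12.6 per 1000.
Codon 6 CTG (Leu): 19.7 per 1000.
Lowest frequency is 5.2 at codon 1.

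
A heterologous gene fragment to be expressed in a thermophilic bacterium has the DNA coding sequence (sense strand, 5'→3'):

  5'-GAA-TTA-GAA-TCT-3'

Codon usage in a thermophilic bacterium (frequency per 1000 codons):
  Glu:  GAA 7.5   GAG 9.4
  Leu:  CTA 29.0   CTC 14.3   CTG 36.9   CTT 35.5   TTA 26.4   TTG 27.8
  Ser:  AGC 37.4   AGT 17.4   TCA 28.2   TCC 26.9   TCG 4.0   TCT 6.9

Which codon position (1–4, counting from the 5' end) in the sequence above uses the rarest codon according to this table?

4

Codon 1 GAA (Glu): 7.5 per 1000.
Codon 2 TTA (Leu): 26.4 per 1000.
Codon 3 GAA (Glu): 7.5 per 1000.
Codon 4 TCT (Ser): 6.9 per 1000.
Lowest frequency is 6.9 at codon 4.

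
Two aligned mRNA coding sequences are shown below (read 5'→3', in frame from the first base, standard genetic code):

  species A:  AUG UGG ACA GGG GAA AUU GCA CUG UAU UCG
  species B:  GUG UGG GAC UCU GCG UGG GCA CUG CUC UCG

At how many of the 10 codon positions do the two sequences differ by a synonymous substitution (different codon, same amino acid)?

Codon 1: AUG Met / GUG Val — nonsynonymous.
Codon 2: UGG Trp / UGG Trp — identical.
Codon 3: ACA Thr / GAC Asp — nonsynonymous.
Codon 4: GGG Gly / UCU Ser — nonsynonymous.
Codon 5: GAA Glu / GCG Ala — nonsynonymous.
Codon 6: AUU Ile / UGG Trp — nonsynonymous.
Codon 7: GCA Ala / GCA Ala — identical.
Codon 8: CUG Leu / CUG Leu — identical.
Codon 9: UAU Tyr / CUC Leu — nonsynonymous.
Codon 10: UCG Ser / UCG Ser — identical.
Synonymous differences: 0.

0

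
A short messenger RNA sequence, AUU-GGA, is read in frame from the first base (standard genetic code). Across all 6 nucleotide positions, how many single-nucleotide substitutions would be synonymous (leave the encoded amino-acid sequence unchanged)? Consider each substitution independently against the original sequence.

Codon 1 (AUU, Ile): 2 synonymous substitutions.
Codon 2 (GGA, Gly): 3 synonymous substitutions.
Total: 2 + 3 = 5.

5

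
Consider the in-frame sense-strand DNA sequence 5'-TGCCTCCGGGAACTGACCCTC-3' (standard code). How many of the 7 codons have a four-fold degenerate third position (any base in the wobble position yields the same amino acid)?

Codon 1 TGC (Cys): third position 2-fold.
Codon 2 CTC (Leu): third position 4-fold.
Codon 3 CGG (Arg): third position 4-fold.
Codon 4 GAA (Glu): third position 2-fold.
Codon 5 CTG (Leu): third position 4-fold.
Codon 6 ACC (Thr): third position 4-fold.
Codon 7 CTC (Leu): third position 4-fold.
Four-fold degenerate third positions: 5.

5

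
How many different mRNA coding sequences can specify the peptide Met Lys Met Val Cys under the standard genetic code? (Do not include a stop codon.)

Met: 1 codon.
Lys: 2 codons.
Met: 1 codon.
Val: 4 codons.
Cys: 2 codons.
1 × 2 × 1 × 4 × 2 = 16.

16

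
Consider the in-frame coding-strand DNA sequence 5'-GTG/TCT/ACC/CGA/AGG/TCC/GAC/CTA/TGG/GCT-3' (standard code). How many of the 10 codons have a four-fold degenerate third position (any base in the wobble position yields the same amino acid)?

7

Codon 1 GTG (Val): third position 4-fold.
Codon 2 TCT (Ser): third position 4-fold.
Codon 3 ACC (Thr): third position 4-fold.
Codon 4 CGA (Arg): third position 4-fold.
Codon 5 AGG (Arg): third position 2-fold.
Codon 6 TCC (Ser): third position 4-fold.
Codon 7 GAC (Asp): third position 2-fold.
Codon 8 CTA (Leu): third position 4-fold.
Codon 9 TGG (Trp): third position 1-fold.
Codon 10 GCT (Ala): third position 4-fold.
Four-fold degenerate third positions: 7.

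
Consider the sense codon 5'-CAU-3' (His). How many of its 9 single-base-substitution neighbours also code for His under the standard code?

1

Position 1: none → 0 synonymous.
Position 2: none → 0 synonymous.
Position 3: CAC → 1 synonymous.
Total: 0 + 0 + 1 = 1.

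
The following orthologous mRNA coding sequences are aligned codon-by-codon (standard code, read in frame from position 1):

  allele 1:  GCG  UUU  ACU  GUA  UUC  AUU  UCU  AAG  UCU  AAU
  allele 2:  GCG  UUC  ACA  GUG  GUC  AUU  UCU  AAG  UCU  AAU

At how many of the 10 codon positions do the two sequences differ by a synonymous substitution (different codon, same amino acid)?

Codon 1: GCG Ala / GCG Ala — identical.
Codon 2: UUU Phe / UUC Phe — synonymous.
Codon 3: ACU Thr / ACA Thr — synonymous.
Codon 4: GUA Val / GUG Val — synonymous.
Codon 5: UUC Phe / GUC Val — nonsynonymous.
Codon 6: AUU Ile / AUU Ile — identical.
Codon 7: UCU Ser / UCU Ser — identical.
Codon 8: AAG Lys / AAG Lys — identical.
Codon 9: UCU Ser / UCU Ser — identical.
Codon 10: AAU Asn / AAU Asn — identical.
Synonymous differences: 3.

3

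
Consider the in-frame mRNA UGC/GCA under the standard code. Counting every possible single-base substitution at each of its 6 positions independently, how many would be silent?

4

Codon 1 (UGC, Cys): 1 synonymous substitution.
Codon 2 (GCA, Ala): 3 synonymous substitutions.
Total: 1 + 3 = 4.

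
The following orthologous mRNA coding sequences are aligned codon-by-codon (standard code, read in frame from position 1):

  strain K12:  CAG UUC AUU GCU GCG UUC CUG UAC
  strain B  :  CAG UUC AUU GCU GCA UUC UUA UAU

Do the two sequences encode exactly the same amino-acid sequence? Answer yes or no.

Codon 1: CAG Gln / CAG Gln — identical.
Codon 2: UUC Phe / UUC Phe — identical.
Codon 3: AUU Ile / AUU Ile — identical.
Codon 4: GCU Ala / GCU Ala — identical.
Codon 5: GCG Ala / GCA Ala — synonymous.
Codon 6: UUC Phe / UUC Phe — identical.
Codon 7: CUG Leu / UUA Leu — synonymous.
Codon 8: UAC Tyr / UAU Tyr — synonymous.
Nonsynonymous differences: 0 → same protein.

yes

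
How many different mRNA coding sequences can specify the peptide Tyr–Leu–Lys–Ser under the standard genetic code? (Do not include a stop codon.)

144

Tyr: 2 codons.
Leu: 6 codons.
Lys: 2 codons.
Ser: 6 codons.
2 × 6 × 2 × 6 = 144.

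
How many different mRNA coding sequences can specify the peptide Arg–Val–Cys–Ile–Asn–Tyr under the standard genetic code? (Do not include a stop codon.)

576

Arg: 6 codons.
Val: 4 codons.
Cys: 2 codons.
Ile: 3 codons.
Asn: 2 codons.
Tyr: 2 codons.
6 × 4 × 2 × 3 × 2 × 2 = 576.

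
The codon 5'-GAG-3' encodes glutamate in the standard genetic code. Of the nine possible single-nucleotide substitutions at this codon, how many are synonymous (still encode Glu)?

1

Position 1: none → 0 synonymous.
Position 2: none → 0 synonymous.
Position 3: GAA → 1 synonymous.
Total: 0 + 0 + 1 = 1.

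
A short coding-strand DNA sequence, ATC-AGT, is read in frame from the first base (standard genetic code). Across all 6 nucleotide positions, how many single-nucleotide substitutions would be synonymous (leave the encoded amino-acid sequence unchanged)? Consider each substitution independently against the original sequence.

3

Codon 1 (ATC, Ile): 2 synonymous substitutions.
Codon 2 (AGT, Ser): 1 synonymous substitution.
Total: 2 + 1 = 3.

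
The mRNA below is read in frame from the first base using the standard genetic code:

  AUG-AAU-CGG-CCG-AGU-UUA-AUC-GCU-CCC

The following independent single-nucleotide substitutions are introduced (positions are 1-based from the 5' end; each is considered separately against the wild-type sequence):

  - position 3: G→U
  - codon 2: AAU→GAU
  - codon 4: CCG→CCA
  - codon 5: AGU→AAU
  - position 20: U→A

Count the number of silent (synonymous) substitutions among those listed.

1

Codon 1: AUG (Met) → AUU (Ile) — missense.
Codon 2: AAU (Asn) → GAU (Asp) — missense.
Codon 4: CCG (Pro) → CCA (Pro) — synonymous.
Codon 5: AGU (Ser) → AAU (Asn) — missense.
Codon 7: AUC (Ile) → AAC (Asn) — missense.
Synonymous: 1 of 5.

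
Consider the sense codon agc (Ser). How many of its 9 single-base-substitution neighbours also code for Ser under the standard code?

Position 1: none → 0 synonymous.
Position 2: none → 0 synonymous.
Position 3: AGU → 1 synonymous.
Total: 0 + 0 + 1 = 1.

1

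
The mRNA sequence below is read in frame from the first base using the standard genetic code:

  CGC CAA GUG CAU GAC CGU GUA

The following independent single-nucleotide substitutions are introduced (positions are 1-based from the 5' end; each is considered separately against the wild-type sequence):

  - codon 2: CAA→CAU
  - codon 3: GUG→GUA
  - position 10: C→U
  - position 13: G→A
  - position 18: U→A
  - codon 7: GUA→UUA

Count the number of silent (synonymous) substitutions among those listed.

2

Codon 2: CAA (Gln) → CAU (His) — missense.
Codon 3: GUG (Val) → GUA (Val) — synonymous.
Codon 4: CAU (His) → UAU (Tyr) — missense.
Codon 5: GAC (Asp) → AAC (Asn) — missense.
Codon 6: CGU (Arg) → CGA (Arg) — synonymous.
Codon 7: GUA (Val) → UUA (Leu) — missense.
Synonymous: 2 of 6.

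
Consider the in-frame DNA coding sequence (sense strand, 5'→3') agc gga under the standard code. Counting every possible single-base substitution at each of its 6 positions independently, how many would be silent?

Codon 1 (AGC, Ser): 1 synonymous substitution.
Codon 2 (GGA, Gly): 3 synonymous substitutions.
Total: 1 + 3 = 4.

4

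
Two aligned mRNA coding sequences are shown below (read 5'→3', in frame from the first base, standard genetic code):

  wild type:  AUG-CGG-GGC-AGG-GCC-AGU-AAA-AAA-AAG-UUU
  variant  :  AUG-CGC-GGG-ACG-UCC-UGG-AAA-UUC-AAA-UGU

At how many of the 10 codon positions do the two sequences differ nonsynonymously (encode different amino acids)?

5

Codon 1: AUG Met / AUG Met — identical.
Codon 2: CGG Arg / CGC Arg — synonymous.
Codon 3: GGC Gly / GGG Gly — synonymous.
Codon 4: AGG Arg / ACG Thr — nonsynonymous.
Codon 5: GCC Ala / UCC Ser — nonsynonymous.
Codon 6: AGU Ser / UGG Trp — nonsynonymous.
Codon 7: AAA Lys / AAA Lys — identical.
Codon 8: AAA Lys / UUC Phe — nonsynonymous.
Codon 9: AAG Lys / AAA Lys — synonymous.
Codon 10: UUU Phe / UGU Cys — nonsynonymous.
Nonsynonymous differences: 5.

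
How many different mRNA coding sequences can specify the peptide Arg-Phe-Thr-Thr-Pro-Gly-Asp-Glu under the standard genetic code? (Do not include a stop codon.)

Arg: 6 codons.
Phe: 2 codons.
Thr: 4 codons.
Thr: 4 codons.
Pro: 4 codons.
Gly: 4 codons.
Asp: 2 codons.
Glu: 2 codons.
6 × 2 × 4 × 4 × 4 × 4 × 2 × 2 = 12288.

12288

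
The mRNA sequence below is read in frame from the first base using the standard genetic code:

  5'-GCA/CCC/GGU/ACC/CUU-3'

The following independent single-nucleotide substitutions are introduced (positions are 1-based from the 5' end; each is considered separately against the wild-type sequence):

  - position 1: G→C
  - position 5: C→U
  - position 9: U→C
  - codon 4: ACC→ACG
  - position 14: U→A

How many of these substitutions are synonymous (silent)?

Codon 1: GCA (Ala) → CCA (Pro) — missense.
Codon 2: CCC (Pro) → CUC (Leu) — missense.
Codon 3: GGU (Gly) → GGC (Gly) — synonymous.
Codon 4: ACC (Thr) → ACG (Thr) — synonymous.
Codon 5: CUU (Leu) → CAU (His) — missense.
Synonymous: 2 of 5.

2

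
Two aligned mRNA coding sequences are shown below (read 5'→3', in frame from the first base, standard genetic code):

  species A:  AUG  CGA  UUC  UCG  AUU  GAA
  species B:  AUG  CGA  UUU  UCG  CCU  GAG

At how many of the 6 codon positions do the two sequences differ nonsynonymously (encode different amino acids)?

Codon 1: AUG Met / AUG Met — identical.
Codon 2: CGA Arg / CGA Arg — identical.
Codon 3: UUC Phe / UUU Phe — synonymous.
Codon 4: UCG Ser / UCG Ser — identical.
Codon 5: AUU Ile / CCU Pro — nonsynonymous.
Codon 6: GAA Glu / GAG Glu — synonymous.
Nonsynonymous differences: 1.

1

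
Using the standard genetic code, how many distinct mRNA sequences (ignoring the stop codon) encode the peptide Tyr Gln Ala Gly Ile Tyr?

Tyr: 2 codons.
Gln: 2 codons.
Ala: 4 codons.
Gly: 4 codons.
Ile: 3 codons.
Tyr: 2 codons.
2 × 2 × 4 × 4 × 3 × 2 = 384.

384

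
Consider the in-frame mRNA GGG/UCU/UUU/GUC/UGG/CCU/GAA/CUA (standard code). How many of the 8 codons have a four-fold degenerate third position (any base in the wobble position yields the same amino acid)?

5

Codon 1 GGG (Gly): third position 4-fold.
Codon 2 UCU (Ser): third position 4-fold.
Codon 3 UUU (Phe): third position 2-fold.
Codon 4 GUC (Val): third position 4-fold.
Codon 5 UGG (Trp): third position 1-fold.
Codon 6 CCU (Pro): third position 4-fold.
Codon 7 GAA (Glu): third position 2-fold.
Codon 8 CUA (Leu): third position 4-fold.
Four-fold degenerate third positions: 5.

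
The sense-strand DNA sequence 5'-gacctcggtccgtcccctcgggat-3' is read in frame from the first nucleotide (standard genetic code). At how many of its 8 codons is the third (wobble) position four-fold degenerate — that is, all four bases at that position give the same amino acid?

6

Codon 1 GAC (Asp): third position 2-fold.
Codon 2 CTC (Leu): third position 4-fold.
Codon 3 GGT (Gly): third position 4-fold.
Codon 4 CCG (Pro): third position 4-fold.
Codon 5 TCC (Ser): third position 4-fold.
Codon 6 CCT (Pro): third position 4-fold.
Codon 7 CGG (Arg): third position 4-fold.
Codon 8 GAT (Asp): third position 2-fold.
Four-fold degenerate third positions: 6.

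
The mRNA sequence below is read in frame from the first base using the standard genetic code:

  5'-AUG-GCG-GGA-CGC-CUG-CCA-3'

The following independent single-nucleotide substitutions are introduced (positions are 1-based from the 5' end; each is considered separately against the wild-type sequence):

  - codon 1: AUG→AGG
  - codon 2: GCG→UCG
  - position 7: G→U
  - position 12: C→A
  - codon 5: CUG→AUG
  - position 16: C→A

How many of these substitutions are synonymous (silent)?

1

Codon 1: AUG (Met) → AGG (Arg) — missense.
Codon 2: GCG (Ala) → UCG (Ser) — missense.
Codon 3: GGA (Gly) → UGA (Stop) — nonsense.
Codon 4: CGC (Arg) → CGA (Arg) — synonymous.
Codon 5: CUG (Leu) → AUG (Met) — missense.
Codon 6: CCA (Pro) → ACA (Thr) — missense.
Synonymous: 1 of 6.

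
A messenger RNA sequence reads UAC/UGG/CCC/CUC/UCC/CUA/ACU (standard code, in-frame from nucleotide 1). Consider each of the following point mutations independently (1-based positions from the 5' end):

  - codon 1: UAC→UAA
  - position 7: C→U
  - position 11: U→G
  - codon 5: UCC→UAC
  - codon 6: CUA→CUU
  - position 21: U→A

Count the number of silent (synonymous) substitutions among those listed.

2

Codon 1: UAC (Tyr) → UAA (Stop) — nonsense.
Codon 3: CCC (Pro) → UCC (Ser) — missense.
Codon 4: CUC (Leu) → CGC (Arg) — missense.
Codon 5: UCC (Ser) → UAC (Tyr) — missense.
Codon 6: CUA (Leu) → CUU (Leu) — synonymous.
Codon 7: ACU (Thr) → ACA (Thr) — synonymous.
Synonymous: 2 of 6.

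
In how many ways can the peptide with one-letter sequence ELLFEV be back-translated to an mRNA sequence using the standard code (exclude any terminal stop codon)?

1152

Glu: 2 codons.
Leu: 6 codons.
Leu: 6 codons.
Phe: 2 codons.
Glu: 2 codons.
Val: 4 codons.
2 × 6 × 6 × 2 × 2 × 4 = 1152.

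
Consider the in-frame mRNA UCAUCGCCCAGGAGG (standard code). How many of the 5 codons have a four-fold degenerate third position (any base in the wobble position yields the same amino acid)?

Codon 1 UCA (Ser): third position 4-fold.
Codon 2 UCG (Ser): third position 4-fold.
Codon 3 CCC (Pro): third position 4-fold.
Codon 4 AGG (Arg): third position 2-fold.
Codon 5 AGG (Arg): third position 2-fold.
Four-fold degenerate third positions: 3.

3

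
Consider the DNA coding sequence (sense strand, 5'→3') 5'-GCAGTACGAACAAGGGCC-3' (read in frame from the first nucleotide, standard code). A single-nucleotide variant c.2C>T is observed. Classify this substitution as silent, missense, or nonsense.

missense

Position 2 falls in codon 1: GCA → Ala.
After the substitution the codon is GTA → Val.
Ala ≠ Val, so this is a missense mutation.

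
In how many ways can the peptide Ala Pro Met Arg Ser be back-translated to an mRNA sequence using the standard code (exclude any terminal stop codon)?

Ala: 4 codons.
Pro: 4 codons.
Met: 1 codon.
Arg: 6 codons.
Ser: 6 codons.
4 × 4 × 1 × 6 × 6 = 576.

576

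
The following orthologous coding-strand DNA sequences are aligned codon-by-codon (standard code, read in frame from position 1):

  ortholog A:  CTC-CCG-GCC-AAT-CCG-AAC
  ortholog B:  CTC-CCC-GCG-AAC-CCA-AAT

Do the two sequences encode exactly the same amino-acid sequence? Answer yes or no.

Codon 1: CTC Leu / CTC Leu — identical.
Codon 2: CCG Pro / CCC Pro — synonymous.
Codon 3: GCC Ala / GCG Ala — synonymous.
Codon 4: AAT Asn / AAC Asn — synonymous.
Codon 5: CCG Pro / CCA Pro — synonymous.
Codon 6: AAC Asn / AAT Asn — synonymous.
Nonsynonymous differences: 0 → same protein.

yes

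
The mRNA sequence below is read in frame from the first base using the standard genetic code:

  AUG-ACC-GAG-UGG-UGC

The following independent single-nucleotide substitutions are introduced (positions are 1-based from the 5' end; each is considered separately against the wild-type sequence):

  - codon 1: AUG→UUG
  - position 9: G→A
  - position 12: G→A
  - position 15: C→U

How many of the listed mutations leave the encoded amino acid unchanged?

2

Codon 1: AUG (Met) → UUG (Leu) — missense.
Codon 3: GAG (Glu) → GAA (Glu) — synonymous.
Codon 4: UGG (Trp) → UGA (Stop) — nonsense.
Codon 5: UGC (Cys) → UGU (Cys) — synonymous.
Synonymous: 2 of 4.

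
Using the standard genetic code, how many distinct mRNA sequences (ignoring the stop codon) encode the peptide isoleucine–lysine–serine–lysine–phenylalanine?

144

Ile: 3 codons.
Lys: 2 codons.
Ser: 6 codons.
Lys: 2 codons.
Phe: 2 codons.
3 × 2 × 6 × 2 × 2 = 144.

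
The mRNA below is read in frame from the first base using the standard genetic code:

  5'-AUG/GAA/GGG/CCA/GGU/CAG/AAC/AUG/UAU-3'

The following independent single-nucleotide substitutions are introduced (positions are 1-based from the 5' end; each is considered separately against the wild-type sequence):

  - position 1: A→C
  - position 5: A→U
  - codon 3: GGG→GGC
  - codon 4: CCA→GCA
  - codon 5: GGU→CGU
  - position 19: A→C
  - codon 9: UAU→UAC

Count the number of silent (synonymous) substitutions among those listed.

2

Codon 1: AUG (Met) → CUG (Leu) — missense.
Codon 2: GAA (Glu) → GUA (Val) — missense.
Codon 3: GGG (Gly) → GGC (Gly) — synonymous.
Codon 4: CCA (Pro) → GCA (Ala) — missense.
Codon 5: GGU (Gly) → CGU (Arg) — missense.
Codon 7: AAC (Asn) → CAC (His) — missense.
Codon 9: UAU (Tyr) → UAC (Tyr) — synonymous.
Synonymous: 2 of 7.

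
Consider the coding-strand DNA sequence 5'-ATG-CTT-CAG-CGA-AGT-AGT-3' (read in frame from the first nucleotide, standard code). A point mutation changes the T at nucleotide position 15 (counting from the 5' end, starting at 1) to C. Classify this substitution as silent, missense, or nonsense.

silent

Position 15 falls in codon 5: AGT → Ser.
After the substitution the codon is AGC → Ser.
Both encode Ser, so the change is synonymous.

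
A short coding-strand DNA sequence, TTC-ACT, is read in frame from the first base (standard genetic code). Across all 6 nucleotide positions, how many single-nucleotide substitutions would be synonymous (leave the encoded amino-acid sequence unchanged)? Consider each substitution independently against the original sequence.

Codon 1 (TTC, Phe): 1 synonymous substitution.
Codon 2 (ACT, Thr): 3 synonymous substitutions.
Total: 1 + 3 = 4.

4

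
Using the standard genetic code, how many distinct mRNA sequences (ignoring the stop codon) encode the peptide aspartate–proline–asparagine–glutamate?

Asp: 2 codons.
Pro: 4 codons.
Asn: 2 codons.
Glu: 2 codons.
2 × 4 × 2 × 2 = 32.

32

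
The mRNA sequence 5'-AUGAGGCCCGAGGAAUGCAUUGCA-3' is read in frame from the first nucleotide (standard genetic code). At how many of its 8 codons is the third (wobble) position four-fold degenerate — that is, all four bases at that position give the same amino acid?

Codon 1 AUG (Met): third position 1-fold.
Codon 2 AGG (Arg): third position 2-fold.
Codon 3 CCC (Pro): third position 4-fold.
Codon 4 GAG (Glu): third position 2-fold.
Codon 5 GAA (Glu): third position 2-fold.
Codon 6 UGC (Cys): third position 2-fold.
Codon 7 AUU (Ile): third position 3-fold.
Codon 8 GCA (Ala): third position 4-fold.
Four-fold degenerate third positions: 2.

2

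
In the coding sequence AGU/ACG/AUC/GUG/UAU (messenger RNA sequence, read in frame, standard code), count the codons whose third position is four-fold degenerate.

2

Codon 1 AGU (Ser): third position 2-fold.
Codon 2 ACG (Thr): third position 4-fold.
Codon 3 AUC (Ile): third position 3-fold.
Codon 4 GUG (Val): third position 4-fold.
Codon 5 UAU (Tyr): third position 2-fold.
Four-fold degenerate third positions: 2.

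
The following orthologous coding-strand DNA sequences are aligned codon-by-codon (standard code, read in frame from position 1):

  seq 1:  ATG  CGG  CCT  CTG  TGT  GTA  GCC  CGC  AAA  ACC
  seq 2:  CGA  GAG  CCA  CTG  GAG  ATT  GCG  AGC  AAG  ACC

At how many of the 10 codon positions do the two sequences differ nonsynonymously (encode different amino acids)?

5

Codon 1: ATG Met / CGA Arg — nonsynonymous.
Codon 2: CGG Arg / GAG Glu — nonsynonymous.
Codon 3: CCT Pro / CCA Pro — synonymous.
Codon 4: CTG Leu / CTG Leu — identical.
Codon 5: TGT Cys / GAG Glu — nonsynonymous.
Codon 6: GTA Val / ATT Ile — nonsynonymous.
Codon 7: GCC Ala / GCG Ala — synonymous.
Codon 8: CGC Arg / AGC Ser — nonsynonymous.
Codon 9: AAA Lys / AAG Lys — synonymous.
Codon 10: ACC Thr / ACC Thr — identical.
Nonsynonymous differences: 5.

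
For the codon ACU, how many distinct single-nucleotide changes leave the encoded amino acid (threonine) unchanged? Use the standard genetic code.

3

Position 1: none → 0 synonymous.
Position 2: none → 0 synonymous.
Position 3: ACC, ACA, ACG → 3 synonymous.
Total: 0 + 0 + 3 = 3.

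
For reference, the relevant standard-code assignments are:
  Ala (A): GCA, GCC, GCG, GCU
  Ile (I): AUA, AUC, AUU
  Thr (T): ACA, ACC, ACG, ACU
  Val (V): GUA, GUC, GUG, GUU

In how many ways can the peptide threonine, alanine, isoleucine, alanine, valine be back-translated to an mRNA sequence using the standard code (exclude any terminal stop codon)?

768

Thr: 4 codons.
Ala: 4 codons.
Ile: 3 codons.
Ala: 4 codons.
Val: 4 codons.
4 × 4 × 3 × 4 × 4 = 768.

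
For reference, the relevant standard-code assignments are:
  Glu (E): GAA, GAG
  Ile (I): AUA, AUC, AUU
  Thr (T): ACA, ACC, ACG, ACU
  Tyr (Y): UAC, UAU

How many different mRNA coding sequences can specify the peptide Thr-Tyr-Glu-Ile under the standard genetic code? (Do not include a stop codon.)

48

Thr: 4 codons.
Tyr: 2 codons.
Glu: 2 codons.
Ile: 3 codons.
4 × 2 × 2 × 3 = 48.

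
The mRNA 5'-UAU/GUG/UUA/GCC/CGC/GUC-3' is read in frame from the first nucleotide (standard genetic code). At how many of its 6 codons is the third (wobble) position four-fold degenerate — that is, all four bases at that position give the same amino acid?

Codon 1 UAU (Tyr): third position 2-fold.
Codon 2 GUG (Val): third position 4-fold.
Codon 3 UUA (Leu): third position 2-fold.
Codon 4 GCC (Ala): third position 4-fold.
Codon 5 CGC (Arg): third position 4-fold.
Codon 6 GUC (Val): third position 4-fold.
Four-fold degenerate third positions: 4.

4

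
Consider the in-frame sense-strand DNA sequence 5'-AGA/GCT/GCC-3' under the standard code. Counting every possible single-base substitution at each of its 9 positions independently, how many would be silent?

Codon 1 (AGA, Arg): 2 synonymous substitutions.
Codon 2 (GCT, Ala): 3 synonymous substitutions.
Codon 3 (GCC, Ala): 3 synonymous substitutions.
Total: 2 + 3 + 3 = 8.

8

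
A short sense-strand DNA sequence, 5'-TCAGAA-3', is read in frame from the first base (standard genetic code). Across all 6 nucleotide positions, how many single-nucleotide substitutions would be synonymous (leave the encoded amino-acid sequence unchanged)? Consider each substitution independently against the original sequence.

4

Codon 1 (TCA, Ser): 3 synonymous substitutions.
Codon 2 (GAA, Glu): 1 synonymous substitution.
Total: 3 + 1 = 4.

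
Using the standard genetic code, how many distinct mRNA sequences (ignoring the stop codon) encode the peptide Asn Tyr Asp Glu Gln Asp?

64

Asn: 2 codons.
Tyr: 2 codons.
Asp: 2 codons.
Glu: 2 codons.
Gln: 2 codons.
Asp: 2 codons.
2 × 2 × 2 × 2 × 2 × 2 = 64.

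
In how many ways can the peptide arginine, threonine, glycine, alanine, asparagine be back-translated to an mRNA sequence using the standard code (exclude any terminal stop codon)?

768

Arg: 6 codons.
Thr: 4 codons.
Gly: 4 codons.
Ala: 4 codons.
Asn: 2 codons.
6 × 4 × 4 × 4 × 2 = 768.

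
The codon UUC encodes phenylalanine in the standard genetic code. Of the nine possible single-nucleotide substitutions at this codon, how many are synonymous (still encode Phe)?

1

Position 1: none → 0 synonymous.
Position 2: none → 0 synonymous.
Position 3: UUU → 1 synonymous.
Total: 0 + 0 + 1 = 1.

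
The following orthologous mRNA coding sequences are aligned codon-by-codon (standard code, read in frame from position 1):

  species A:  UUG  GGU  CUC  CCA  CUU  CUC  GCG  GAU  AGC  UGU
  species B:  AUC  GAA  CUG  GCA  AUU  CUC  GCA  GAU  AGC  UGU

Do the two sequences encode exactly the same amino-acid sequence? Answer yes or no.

Codon 1: UUG Leu / AUC Ile — nonsynonymous.
Codon 2: GGU Gly / GAA Glu — nonsynonymous.
Codon 3: CUC Leu / CUG Leu — synonymous.
Codon 4: CCA Pro / GCA Ala — nonsynonymous.
Codon 5: CUU Leu / AUU Ile — nonsynonymous.
Codon 6: CUC Leu / CUC Leu — identical.
Codon 7: GCG Ala / GCA Ala — synonymous.
Codon 8: GAU Asp / GAU Asp — identical.
Codon 9: AGC Ser / AGC Ser — identical.
Codon 10: UGU Cys / UGU Cys — identical.
Nonsynonymous differences: 4 → different protein.

no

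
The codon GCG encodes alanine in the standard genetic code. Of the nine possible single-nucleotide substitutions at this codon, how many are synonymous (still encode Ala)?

3

Position 1: none → 0 synonymous.
Position 2: none → 0 synonymous.
Position 3: GCU, GCC, GCA → 3 synonymous.
Total: 0 + 0 + 3 = 3.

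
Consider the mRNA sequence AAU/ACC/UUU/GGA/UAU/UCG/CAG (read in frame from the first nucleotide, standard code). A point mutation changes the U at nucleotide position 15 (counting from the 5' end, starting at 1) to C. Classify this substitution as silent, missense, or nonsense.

silent

Position 15 falls in codon 5: UAU → Tyr.
After the substitution the codon is UAC → Tyr.
Both encode Tyr, so the change is synonymous.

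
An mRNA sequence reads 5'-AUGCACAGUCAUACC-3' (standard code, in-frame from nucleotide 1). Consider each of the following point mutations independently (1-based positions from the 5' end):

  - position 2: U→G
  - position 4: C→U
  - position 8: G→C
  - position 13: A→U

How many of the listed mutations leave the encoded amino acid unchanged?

Codon 1: AUG (Met) → AGG (Arg) — missense.
Codon 2: CAC (His) → UAC (Tyr) — missense.
Codon 3: AGU (Ser) → ACU (Thr) — missense.
Codon 5: ACC (Thr) → UCC (Ser) — missense.
Synonymous: 0 of 4.

0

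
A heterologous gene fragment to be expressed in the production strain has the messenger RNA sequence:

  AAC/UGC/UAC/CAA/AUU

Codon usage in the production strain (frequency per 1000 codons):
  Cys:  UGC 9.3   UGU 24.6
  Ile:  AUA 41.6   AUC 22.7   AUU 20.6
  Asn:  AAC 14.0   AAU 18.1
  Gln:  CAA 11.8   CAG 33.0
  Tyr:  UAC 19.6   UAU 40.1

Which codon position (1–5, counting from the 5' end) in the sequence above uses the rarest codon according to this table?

2

Codon 1 AAC (Asn): 14.0 per 1000.
Codon 2 UGC (Cys): 9.3 per 1000.
Codon 3 UAC (Tyr): 19.6 per 1000.
Codon 4 CAA (Gln): 11.8 per 1000.
Codon 5 AUU (Ile): 20.6 per 1000.
Lowest frequency is 9.3 at codon 2.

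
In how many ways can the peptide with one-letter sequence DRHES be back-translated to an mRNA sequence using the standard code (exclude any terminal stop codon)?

Asp: 2 codons.
Arg: 6 codons.
His: 2 codons.
Glu: 2 codons.
Ser: 6 codons.
2 × 6 × 2 × 2 × 6 = 288.

288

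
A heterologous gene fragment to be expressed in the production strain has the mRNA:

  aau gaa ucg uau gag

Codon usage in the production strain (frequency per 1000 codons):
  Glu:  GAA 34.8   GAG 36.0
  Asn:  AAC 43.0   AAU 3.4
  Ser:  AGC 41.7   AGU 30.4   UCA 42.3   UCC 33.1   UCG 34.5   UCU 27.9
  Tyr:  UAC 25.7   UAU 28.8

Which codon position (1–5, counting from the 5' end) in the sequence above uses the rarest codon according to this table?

Codon 1 AAU (Asn): 3.4 per 1000.
Codon 2 GAA (Glu): 34.8 per 1000.
Codon 3 UCG (Ser): 34.5 per 1000.
Codon 4 UAU (Tyr): 28.8 per 1000.
Codon 5 GAG (Glu): 36.0 per 1000.
Lowest frequency is 3.4 at codon 1.

1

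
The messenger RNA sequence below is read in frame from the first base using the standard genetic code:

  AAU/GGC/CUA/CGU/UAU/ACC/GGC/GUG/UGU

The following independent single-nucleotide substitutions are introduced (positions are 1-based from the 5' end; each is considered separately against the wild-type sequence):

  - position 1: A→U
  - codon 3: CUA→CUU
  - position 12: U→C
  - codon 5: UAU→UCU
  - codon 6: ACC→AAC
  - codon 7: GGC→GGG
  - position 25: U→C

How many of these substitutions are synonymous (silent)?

Codon 1: AAU (Asn) → UAU (Tyr) — missense.
Codon 3: CUA (Leu) → CUU (Leu) — synonymous.
Codon 4: CGU (Arg) → CGC (Arg) — synonymous.
Codon 5: UAU (Tyr) → UCU (Ser) — missense.
Codon 6: ACC (Thr) → AAC (Asn) — missense.
Codon 7: GGC (Gly) → GGG (Gly) — synonymous.
Codon 9: UGU (Cys) → CGU (Arg) — missense.
Synonymous: 3 of 7.

3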